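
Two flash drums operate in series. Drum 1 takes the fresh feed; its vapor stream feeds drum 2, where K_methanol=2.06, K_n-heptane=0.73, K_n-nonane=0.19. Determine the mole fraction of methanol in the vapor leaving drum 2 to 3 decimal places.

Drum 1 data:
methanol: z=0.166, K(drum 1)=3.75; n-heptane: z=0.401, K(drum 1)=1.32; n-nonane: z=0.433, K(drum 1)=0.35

y_methanol (drum 2) = 0.597

Drum 1:
Let ψ₁ = V/F and solve Σ zᵢ(Kᵢ−1)/(1+ψ₁(Kᵢ−1)) = 0.
Feasibility: ΣzᵢKᵢ = 1.303, Σzᵢ/Kᵢ = 1.585 — both > 1, two phases present.
Newton iteration, ψ₁⁰ = 0.41:
  ψ₁ = 0.410: g = -0.0557, g' = -0.649 → ψ₁ = 0.324
  ψ₁ = 0.324: g = 0.0010, g' = -0.678 → ψ₁ = 0.326
Converged at ψ₁ = 0.326.
Drum-1 compositions:
  methanol: x = 0.088, y = 0.328
  n-heptane: x = 0.363, y = 0.479
  n-nonane: x = 0.549, y = 0.192
Drum-2 feed = drum-1 vapor: z₂ = (0.3284, 0.4794, 0.1922).
Drum 2:
Material balance + equilibrium reduce to Σ zᵢ(Kᵢ−1)/(1+ψ₂(Kᵢ−1)) = 0.
Check two-phase: ΣzᵢKᵢ = 1.063 > 1 and Σzᵢ/Kᵢ = 1.828 > 1, so g(0) = 0.063 > 0 and g(1) = -0.828 < 0.
Newton iteration, ψ₂⁰ = 0.66:
  ψ₂ = 0.660: g = -0.2873, g' = -0.762 → ψ₂ = 0.283
  ψ₂ = 0.283: g = -0.0744, g' = -0.472 → ψ₂ = 0.125
Converged at ψ₂ = 0.125.
  methanol: x = 0.290, y = 0.597
  n-heptane: x = 0.496, y = 0.362
  n-nonane: x = 0.214, y = 0.041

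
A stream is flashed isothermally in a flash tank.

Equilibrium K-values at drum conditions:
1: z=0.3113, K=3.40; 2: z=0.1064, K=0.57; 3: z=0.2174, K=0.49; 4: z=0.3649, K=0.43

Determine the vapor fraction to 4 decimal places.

Rachford–Rice: g(ψ) = Σ zᵢ(Kᵢ−1)/(1+ψ(Kᵢ−1)) = 0.
g(0) = ΣzᵢKᵢ − 1 = 0.3825 and g(1) = 1 − Σzᵢ/Kᵢ = -0.5705, so a root lies in (0, 1).
Newton iteration, ψ⁰ = 0.5:
  ψ = 0.5000: g = -0.15841, g' = -0.7362 → ψ = 0.2848
  ψ = 0.2848: g = 0.01361, g' = -0.9045 → ψ = 0.2999
  ψ = 0.2999: g = 0.00016, g' = -0.8835 → ψ = 0.3001
Converged at ψ = 0.3001.

ψ = 0.3001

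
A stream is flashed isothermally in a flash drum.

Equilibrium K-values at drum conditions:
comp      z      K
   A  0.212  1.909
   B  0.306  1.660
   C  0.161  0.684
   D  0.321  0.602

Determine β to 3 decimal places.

β = 0.753

Let β = V/F and solve Σ zᵢ(Kᵢ−1)/(1+β(Kᵢ−1)) = 0.
Feasibility: ΣzᵢKᵢ = 1.216, Σzᵢ/Kᵢ = 1.064 — both > 1, two phases present.
Newton iteration, β⁰ = 0.33:
  β = 0.330: g = 0.1102, g' = -0.281 → β = 0.722
  β = 0.722: g = 0.0079, g' = -0.252 → β = 0.754
  β = 0.754: g = -0.0000, g' = -0.253 → β = 0.753
Converged at β = 0.753.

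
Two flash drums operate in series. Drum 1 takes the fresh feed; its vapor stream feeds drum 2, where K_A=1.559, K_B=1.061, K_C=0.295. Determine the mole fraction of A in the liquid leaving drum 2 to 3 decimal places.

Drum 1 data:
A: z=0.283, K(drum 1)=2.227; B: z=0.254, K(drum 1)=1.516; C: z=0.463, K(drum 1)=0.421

Drum 1:
Newton–Raphson from ψ₁ = 0.5:
  ψ₁ = 0.500: g = -0.0579, g' = -0.514 → ψ₁ = 0.387
  ψ₁ = 0.387: g = -0.0010, g' = -0.501 → ψ₁ = 0.385
Converged at ψ₁ = 0.385.
Drum-1 compositions:
  A: x = 0.192, y = 0.428
  B: x = 0.212, y = 0.321
  C: x = 0.596, y = 0.251
Drum-2 feed = drum-1 vapor: z₂ = (0.4279, 0.3212, 0.2509).
Drum 2:
Let ψ₂ = V/F and solve Σ zᵢ(Kᵢ−1)/(1+ψ₂(Kᵢ−1)) = 0.
Feasibility: ΣzᵢKᵢ = 1.082, Σzᵢ/Kᵢ = 1.428 — both > 1, two phases present.
Iterate (Newton) starting at ψ₂ = 0.5:
  ψ₂ = 0.500: g = -0.0672, g' = -0.380 → ψ₂ = 0.323
  ψ₂ = 0.323: g = -0.0073, g' = -0.306 → ψ₂ = 0.299
Converged at ψ₂ = 0.299.
  A: x = 0.367, y = 0.572
  B: x = 0.315, y = 0.335
  C: x = 0.318, y = 0.094

x_A (drum 2) = 0.367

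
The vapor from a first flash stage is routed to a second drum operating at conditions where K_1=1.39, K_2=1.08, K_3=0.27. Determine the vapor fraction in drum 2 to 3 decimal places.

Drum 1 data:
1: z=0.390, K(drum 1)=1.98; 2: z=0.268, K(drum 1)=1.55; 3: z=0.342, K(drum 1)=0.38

V/F (drum 2) = 0.270

Drum 1:
Material balance + equilibrium reduce to Σ zᵢ(Kᵢ−1)/(1+ψ₁(Kᵢ−1)) = 0.
g(0) = ΣzᵢKᵢ − 1 = 0.318 and g(1) = 1 − Σzᵢ/Kᵢ = -0.270, so a root lies in (0, 1).
Newton iteration, ψ₁⁰ = 0.61:
  ψ₁ = 0.610: g = 0.0086, g' = -0.532 → ψ₁ = 0.626
Converged at ψ₁ = 0.626.
Drum-1 compositions:
  1: x = 0.242, y = 0.479
  2: x = 0.199, y = 0.309
  3: x = 0.559, y = 0.212
Drum-2 feed = drum-1 vapor: z₂ = (0.4786, 0.3090, 0.2124).
Drum 2:
Rachford–Rice: g(ψ₂) = Σ zᵢ(Kᵢ−1)/(1+ψ₂(Kᵢ−1)) = 0.
g(0) = ΣzᵢKᵢ − 1 = 0.056 and g(1) = 1 − Σzᵢ/Kᵢ = -0.417, so a root lies in (0, 1).
Iterate (Newton) starting at ψ₂ = 0.5:
  ψ₂ = 0.500: g = -0.0642, g' = -0.333 → ψ₂ = 0.307
  ψ₂ = 0.307: g = -0.0091, g' = -0.248 → ψ₂ = 0.271
  ψ₂ = 0.271: g = -0.0002, g' = -0.237 → ψ₂ = 0.270
Converged at ψ₂ = 0.270.
  1: x = 0.433, y = 0.602
  2: x = 0.302, y = 0.327
  3: x = 0.264, y = 0.071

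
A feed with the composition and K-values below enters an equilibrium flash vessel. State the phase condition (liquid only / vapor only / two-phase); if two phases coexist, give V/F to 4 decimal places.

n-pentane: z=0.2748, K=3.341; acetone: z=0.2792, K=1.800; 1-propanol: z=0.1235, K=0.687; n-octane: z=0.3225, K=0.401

two-phase, V/F = 0.7074

ΣzᵢKᵢ = 1.6348; Σzᵢ/Kᵢ = 1.2214.
Both exceed 1, so a two-phase solution exists.
Iterate (Newton) starting at ψ = 0.46:
  ψ = 0.4600: g = 0.16122, g' = -0.6816 → ψ = 0.6965
  ψ = 0.6965: g = 0.00708, g' = -0.6518 → ψ = 0.7074
Converged at ψ = 0.7074.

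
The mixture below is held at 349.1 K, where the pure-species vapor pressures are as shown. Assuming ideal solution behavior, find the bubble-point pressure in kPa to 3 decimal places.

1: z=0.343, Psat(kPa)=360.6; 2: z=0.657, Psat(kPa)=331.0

At the bubble point ψ → 0, so ΣzᵢKᵢ = 1 with Kᵢ = Pᵢˢᵃᵗ/P ⇒ P = ΣzᵢPᵢˢᵃᵗ.
P = 0.343·360.6 + 0.657·331.0 = 341.153 kPa

Pbub = 341.153 kPa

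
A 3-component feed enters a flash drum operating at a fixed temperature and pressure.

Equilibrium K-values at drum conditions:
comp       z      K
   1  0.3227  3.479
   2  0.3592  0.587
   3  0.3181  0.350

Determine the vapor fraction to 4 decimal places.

Rachford–Rice: g(ψ) = Σ zᵢ(Kᵢ−1)/(1+ψ(Kᵢ−1)) = 0.
Check two-phase: ΣzᵢKᵢ = 1.4449 > 1 and Σzᵢ/Kᵢ = 1.6135 > 1, so g(0) = 0.4449 > 0 and g(1) = -0.6135 < 0.
Iterate (Newton) starting at ψ = 0.5:
  ψ = 0.5000: g = -0.13606, g' = -0.7877 → ψ = 0.3273
  ψ = 0.3273: g = 0.00749, g' = -0.9032 → ψ = 0.3356
Converged at ψ = 0.3356.

ψ = 0.3356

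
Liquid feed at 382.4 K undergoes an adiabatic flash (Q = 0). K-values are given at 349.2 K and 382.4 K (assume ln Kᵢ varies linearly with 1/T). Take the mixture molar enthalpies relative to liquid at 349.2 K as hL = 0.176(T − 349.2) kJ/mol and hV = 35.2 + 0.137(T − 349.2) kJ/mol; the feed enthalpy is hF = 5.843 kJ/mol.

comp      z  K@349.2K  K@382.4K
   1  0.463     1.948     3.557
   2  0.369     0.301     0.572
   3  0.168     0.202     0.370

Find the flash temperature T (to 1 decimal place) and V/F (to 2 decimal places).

Adiabatic flash: solve Rachford–Rice at each trial T, then check hF = ψ·hV(T) + (1−ψ)·hL(T).
  T = 349.2 K: K = (1.948, 0.301, 0.202), RR gives ψ = 0.068, H_out = 2.382 kJ/mol
  T = 382.4 K: K = (3.557, 0.572, 0.370), RR gives ψ = 0.713, H_out = 30.013 kJ/mol
  T = 365.8 K: K = (2.669, 0.421, 0.277), RR gives ψ = 0.417, H_out = 17.334 kJ/mol
  T = 357.5 K: K = (2.288, 0.357, 0.237), RR gives ψ = 0.263, H_out = 10.631 kJ/mol
  T = 353.4 K: K = (2.115, 0.329, 0.219), RR gives ψ = 0.174, H_out = 6.847 kJ/mol
  T = 351.3 K: K = (2.030, 0.315, 0.211), RR gives ψ = 0.123, H_out = 4.706 kJ/mol
Linear interpolation between T = 351.3 (H_out = 4.706) and T = 353.4 (H_out = 6.847) on hF = 5.843 gives T ≈ 352.4 K, at which ψ = 0.15.

T = 352.4 K, V/F = 0.15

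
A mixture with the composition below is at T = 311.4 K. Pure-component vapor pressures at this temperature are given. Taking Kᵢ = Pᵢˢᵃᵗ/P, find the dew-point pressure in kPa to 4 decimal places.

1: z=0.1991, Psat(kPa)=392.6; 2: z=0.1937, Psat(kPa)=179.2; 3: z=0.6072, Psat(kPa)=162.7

At the dew point ψ → 1, so Σzᵢ/Kᵢ = 1 with Kᵢ = Pᵢˢᵃᵗ/P ⇒ 1/P = Σzᵢ/Pᵢˢᵃᵗ.
1/P = 0.1991/392.6 + 0.1937/179.2 + 0.6072/162.7 = 0.0053201 ⇒ P = 187.9675 kPa

Pdew = 187.9675 kPa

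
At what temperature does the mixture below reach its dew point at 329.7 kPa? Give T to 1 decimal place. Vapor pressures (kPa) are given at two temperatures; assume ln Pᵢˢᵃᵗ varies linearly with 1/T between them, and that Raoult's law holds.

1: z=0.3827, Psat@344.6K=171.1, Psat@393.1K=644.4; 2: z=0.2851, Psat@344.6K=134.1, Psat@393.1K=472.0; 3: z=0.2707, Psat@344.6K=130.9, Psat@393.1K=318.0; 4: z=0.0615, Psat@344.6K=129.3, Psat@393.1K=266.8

Dew-point temperature: Σzᵢ·P/Pᵢˢᵃᵗ(T) = 1. Interpolate ln Pᵢˢᵃᵗ = aᵢ + bᵢ/T.
  T = 344.6 K: ΣzᵢP/Pᵢˢᵃᵗ = 2.2770
  T = 393.1 K: ΣzᵢP/Pᵢˢᵃᵗ = 0.7516
  T = 368.9 K: ΣzᵢP/Pᵢˢᵃᵗ = 1.2523
  T = 381.0 K: ΣzᵢP/Pᵢˢᵃᵗ = 0.9610
  T = 374.9 K: ΣzᵢP/Pᵢˢᵃᵗ = 1.0955
  T = 377.9 K: ΣzᵢP/Pᵢˢᵃᵗ = 1.0265
  T = 379.4 K: ΣzᵢP/Pᵢˢᵃᵗ = 0.9942
Interpolating between 377.9 K and 379.4 K gives T ≈ 379.1 K.

T = 379.1 K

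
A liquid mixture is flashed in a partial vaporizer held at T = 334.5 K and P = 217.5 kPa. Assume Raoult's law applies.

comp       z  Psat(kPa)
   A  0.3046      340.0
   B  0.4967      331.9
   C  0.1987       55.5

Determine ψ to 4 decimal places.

Raoult's law: Kᵢ = Pᵢˢᵃᵗ/P = Pᵢˢᵃᵗ/217.5.
  K_A = 340.0/217.5 = 1.563218, K_B = 331.9/217.5 = 1.525977, K_C = 55.5/217.5 = 0.255172
Material balance + equilibrium reduce to Σ zᵢ(Kᵢ−1)/(1+ψ(Kᵢ−1)) = 0.
g(0) = ΣzᵢKᵢ − 1 = 0.2848 and g(1) = 1 − Σzᵢ/Kᵢ = -0.2990, so a root lies in (0, 1).
Iterate (Newton) starting at ψ = 0.41:
  ψ = 0.4100: g = 0.14122, g' = -0.3852 → ψ = 0.7766
  ψ = 0.7766: g = -0.04622, g' = -0.7363 → ψ = 0.7138
  ψ = 0.7138: g = -0.00371, g' = -0.6244 → ψ = 0.7079
  ψ = 0.7079: g = -0.00003, g' = -0.6156 → ψ = 0.7078
Converged at ψ = 0.7078.

ψ = 0.7078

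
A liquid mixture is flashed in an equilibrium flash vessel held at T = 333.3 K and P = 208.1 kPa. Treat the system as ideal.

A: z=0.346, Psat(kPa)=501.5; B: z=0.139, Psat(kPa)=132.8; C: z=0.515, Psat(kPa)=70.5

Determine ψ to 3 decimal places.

ψ = 0.113

Raoult's law: Kᵢ = Pᵢˢᵃᵗ/P = Pᵢˢᵃᵗ/208.1.
  K_A = 501.5/208.1 = 2.40990, K_B = 132.8/208.1 = 0.63815, K_C = 70.5/208.1 = 0.33878
Material balance + equilibrium reduce to Σ zᵢ(Kᵢ−1)/(1+ψ(Kᵢ−1)) = 0.
Check two-phase: ΣzᵢKᵢ = 1.097 > 1 and Σzᵢ/Kᵢ = 1.882 > 1, so g(0) = 0.097 > 0 and g(1) = -0.882 < 0.
Newton iteration, ψ⁰ = 0.65:
  ψ = 0.650: g = -0.4084, g' = -0.911 → ψ = 0.202
  ψ = 0.202: g = -0.0673, g' = -0.738 → ψ = 0.110
  ψ = 0.110: g = 0.0024, g' = -0.797 → ψ = 0.113
Converged at ψ = 0.113.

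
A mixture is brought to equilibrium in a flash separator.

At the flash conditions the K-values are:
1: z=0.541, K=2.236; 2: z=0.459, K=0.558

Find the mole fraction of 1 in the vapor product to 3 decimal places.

Binary case is linear: z₁(K₁−1)(1+ψ(K₂−1)) + z₂(K₂−1)(1+ψ(K₁−1)) = 0
⇒ ψ = [z₁(K₁−1)+z₂(K₂−1)] / [−(K₁−1)(K₂−1)] = 0.4658/0.5463 = 0.853
Compositions from xᵢ = zᵢ/(1+ψ(Kᵢ−1)), yᵢ = Kᵢxᵢ:
  1: x = 0.263, y = 0.589
  2: x = 0.737, y = 0.411

y_1 = 0.589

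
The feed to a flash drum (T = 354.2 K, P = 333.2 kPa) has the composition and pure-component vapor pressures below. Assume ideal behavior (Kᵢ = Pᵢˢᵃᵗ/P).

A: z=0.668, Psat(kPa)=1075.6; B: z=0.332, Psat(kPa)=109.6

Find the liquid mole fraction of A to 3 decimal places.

x_A = 0.231

Raoult's law: Kᵢ = Pᵢˢᵃᵗ/P = Pᵢˢᵃᵗ/333.2.
  K_A = 1075.6/333.2 = 3.22809, K_B = 109.6/333.2 = 0.32893
Binary case is linear: z₁(K₁−1)(1+β(K₂−1)) + z₂(K₂−1)(1+β(K₁−1)) = 0
⇒ β = [z₁(K₁−1)+z₂(K₂−1)] / [−(K₁−1)(K₂−1)] = 1.2656/1.4952 = 0.846
Compositions from xᵢ = zᵢ/(1+β(Kᵢ−1)), yᵢ = Kᵢxᵢ:
  A: x = 0.231, y = 0.747
  B: x = 0.769, y = 0.253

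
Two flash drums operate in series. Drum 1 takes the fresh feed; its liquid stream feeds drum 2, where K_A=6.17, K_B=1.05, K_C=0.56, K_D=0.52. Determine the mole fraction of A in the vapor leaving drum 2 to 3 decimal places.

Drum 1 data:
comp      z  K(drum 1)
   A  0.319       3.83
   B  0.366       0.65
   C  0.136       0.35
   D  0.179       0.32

y_A (drum 2) = 0.275

Drum 1:
Newton iteration, ψ₁⁰ = 0.5:
  ψ₁ = 0.500: g = -0.0968, g' = -0.820 → ψ₁ = 0.382
  ψ₁ = 0.382: g = 0.0040, g' = -0.903 → ψ₁ = 0.386
Converged at ψ₁ = 0.386.
Drum-1 compositions:
  A: x = 0.152, y = 0.584
  B: x = 0.423, y = 0.275
  C: x = 0.182, y = 0.064
  D: x = 0.243, y = 0.078
Drum-2 feed = drum-1 liquid: z₂ = (0.1524, 0.4232, 0.1816, 0.2428).
Drum 2:
Let ψ₂ = V/F and solve Σ zᵢ(Kᵢ−1)/(1+ψ₂(Kᵢ−1)) = 0.
Check two-phase: ΣzᵢKᵢ = 1.613 > 1 and Σzᵢ/Kᵢ = 1.219 > 1, so g(0) = 0.613 > 0 and g(1) = -0.219 < 0.
Iterate (Newton) starting at ψ₂ = 0.5:
  ψ₂ = 0.500: g = -0.0154, g' = -0.473 → ψ₂ = 0.467
  ψ₂ = 0.467: g = 0.0004, g' = -0.499 → ψ₂ = 0.468
Converged at ψ₂ = 0.468.
  A: x = 0.045, y = 0.275
  B: x = 0.414, y = 0.434
  C: x = 0.229, y = 0.128
  D: x = 0.313, y = 0.163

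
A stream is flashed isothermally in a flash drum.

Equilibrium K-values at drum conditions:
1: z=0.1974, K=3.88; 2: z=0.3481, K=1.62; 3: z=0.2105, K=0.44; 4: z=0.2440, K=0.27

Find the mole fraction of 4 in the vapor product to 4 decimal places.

y_4 = 0.0972

Rachford–Rice: g(ψ) = Σ zᵢ(Kᵢ−1)/(1+ψ(Kᵢ−1)) = 0.
Check two-phase: ΣzᵢKᵢ = 1.4883 > 1 and Σzᵢ/Kᵢ = 1.6479 > 1, so g(0) = 0.4883 > 0 and g(1) = -0.6479 < 0.
Iterate (Newton) starting at ψ = 0.6:
  ψ = 0.6000: g = -0.12877, g' = -0.8525 → ψ = 0.4490
  ψ = 0.4490: g = -0.00566, g' = -0.7988 → ψ = 0.4419
Converged at ψ = 0.4419.
Compositions from xᵢ = zᵢ/(1+ψ(Kᵢ−1)), yᵢ = Kᵢxᵢ:
  1: x = 0.0869, y = 0.3370
  2: x = 0.2732, y = 0.4427
  3: x = 0.2797, y = 0.1231
  4: x = 0.3602, y = 0.0972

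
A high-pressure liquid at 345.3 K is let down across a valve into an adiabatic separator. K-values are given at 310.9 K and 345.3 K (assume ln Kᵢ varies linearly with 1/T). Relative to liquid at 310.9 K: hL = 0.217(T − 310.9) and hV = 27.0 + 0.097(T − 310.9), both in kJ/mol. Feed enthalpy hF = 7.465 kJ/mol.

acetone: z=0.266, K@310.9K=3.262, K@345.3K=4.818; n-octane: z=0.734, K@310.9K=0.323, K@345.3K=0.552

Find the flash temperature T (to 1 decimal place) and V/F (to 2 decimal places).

T = 323.8 K, V/F = 0.18

Adiabatic flash: solve Rachford–Rice at each trial T, then check hF = ψ·hV(T) + (1−ψ)·hL(T).
  T = 310.9 K: K = (3.262, 0.323), RR gives ψ = 0.068, H_out = 1.847 kJ/mol
  T = 345.3 K: K = (4.818, 0.552), RR gives ψ = 0.402, H_out = 16.648 kJ/mol
  T = 328.1 K: K = (4.005, 0.428), RR gives ψ = 0.221, H_out = 9.242 kJ/mol
  T = 319.5 K: K = (3.625, 0.373), RR gives ψ = 0.145, H_out = 5.626 kJ/mol
  T = 323.8 K: K = (3.813, 0.400), RR gives ψ = 0.183, H_out = 7.445 kJ/mol
  T = 326.0 K: K = (3.911, 0.414), RR gives ψ = 0.202, H_out = 8.366 kJ/mol
Linear interpolation between T = 323.8 (H_out = 7.445) and T = 326.0 (H_out = 8.366) on hF = 7.465 gives T ≈ 323.8 K, at which ψ = 0.18.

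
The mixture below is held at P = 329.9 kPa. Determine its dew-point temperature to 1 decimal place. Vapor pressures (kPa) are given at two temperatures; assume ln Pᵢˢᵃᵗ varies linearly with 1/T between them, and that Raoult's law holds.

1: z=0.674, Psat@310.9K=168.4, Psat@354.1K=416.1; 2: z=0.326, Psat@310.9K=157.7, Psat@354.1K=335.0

T = 345.3 K

Dew-point temperature: Σzᵢ·P/Pᵢˢᵃᵗ(T) = 1. Interpolate ln Pᵢˢᵃᵗ = aᵢ + bᵢ/T.
  T = 310.9 K: ΣzᵢP/Pᵢˢᵃᵗ = 2.0024
  T = 354.1 K: ΣzᵢP/Pᵢˢᵃᵗ = 0.8554
  T = 332.5 K: ΣzᵢP/Pᵢˢᵃᵗ = 1.2723
  T = 343.3 K: ΣzᵢP/Pᵢˢᵃᵗ = 1.0366
  T = 348.7 K: ΣzᵢP/Pᵢˢᵃᵗ = 0.9402
  T = 346.0 K: ΣzᵢP/Pᵢˢᵃᵗ = 0.9868
Interpolating between 343.3 K and 346.0 K gives T ≈ 345.3 K.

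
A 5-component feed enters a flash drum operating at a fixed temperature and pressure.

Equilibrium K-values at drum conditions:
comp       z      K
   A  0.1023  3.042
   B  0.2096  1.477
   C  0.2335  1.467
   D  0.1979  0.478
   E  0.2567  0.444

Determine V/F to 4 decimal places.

Material balance + equilibrium reduce to Σ zᵢ(Kᵢ−1)/(1+V/F(Kᵢ−1)) = 0.
Feasibility: ΣzᵢKᵢ = 1.1719, Σzᵢ/Kᵢ = 1.3269 — both > 1, two phases present.
Newton iteration, V/F⁰ = 0.63:
  V/F = 0.6300: g = -0.12110, g' = -0.4479 → V/F = 0.3596
  V/F = 0.3596: g = -0.00642, g' = -0.4196 → V/F = 0.3443
  V/F = 0.3443: g = 0.00001, g' = -0.4216 → V/F = 0.3444
Converged at V/F = 0.3444.

V/F = 0.3444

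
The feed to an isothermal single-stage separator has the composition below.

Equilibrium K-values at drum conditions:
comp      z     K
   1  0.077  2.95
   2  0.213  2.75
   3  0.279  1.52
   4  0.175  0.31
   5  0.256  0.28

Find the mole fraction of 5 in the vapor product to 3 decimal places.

Material balance + equilibrium reduce to Σ zᵢ(Kᵢ−1)/(1+ψ(Kᵢ−1)) = 0.
Check two-phase: ΣzᵢKᵢ = 1.363 > 1 and Σzᵢ/Kᵢ = 1.766 > 1, so g(0) = 0.363 > 0 and g(1) = -0.766 < 0.
Iterate (Newton) starting at ψ = 0.56:
  ψ = 0.560: g = -0.1332, g' = -0.872 → ψ = 0.407
  ψ = 0.407: g = -0.0077, g' = -0.792 → ψ = 0.398
Converged at ψ = 0.398.
Compositions from xᵢ = zᵢ/(1+ψ(Kᵢ−1)), yᵢ = Kᵢxᵢ:
  1: x = 0.043, y = 0.128
  2: x = 0.126, y = 0.345
  3: x = 0.231, y = 0.351
  4: x = 0.241, y = 0.075
  5: x = 0.359, y = 0.100

y_5 = 0.100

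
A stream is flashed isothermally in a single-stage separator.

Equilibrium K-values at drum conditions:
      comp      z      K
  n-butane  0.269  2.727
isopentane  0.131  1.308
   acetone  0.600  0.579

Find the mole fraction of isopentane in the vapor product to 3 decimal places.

y_isopentane = 0.152

Iterate (Newton) starting at β = 0.54:
  β = 0.540: g = -0.0519, g' = -0.402 → β = 0.411
  β = 0.411: g = 0.0022, g' = -0.440 → β = 0.416
Converged at β = 0.416.
Compositions from xᵢ = zᵢ/(1+β(Kᵢ−1)), yᵢ = Kᵢxᵢ:
  n-butane: x = 0.157, y = 0.427
  isopentane: x = 0.116, y = 0.152
  acetone: x = 0.727, y = 0.421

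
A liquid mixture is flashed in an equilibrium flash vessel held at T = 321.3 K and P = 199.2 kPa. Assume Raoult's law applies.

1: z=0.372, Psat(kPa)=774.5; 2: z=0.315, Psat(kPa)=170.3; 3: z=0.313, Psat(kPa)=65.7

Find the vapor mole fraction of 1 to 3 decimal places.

Raoult's law: Kᵢ = Pᵢˢᵃᵗ/P = Pᵢˢᵃᵗ/199.2.
  K_1 = 774.5/199.2 = 3.88805, K_2 = 170.3/199.2 = 0.85492, K_3 = 65.7/199.2 = 0.32982
Rachford–Rice: g(V/F) = Σ zᵢ(Kᵢ−1)/(1+V/F(Kᵢ−1)) = 0.
g(0) = ΣzᵢKᵢ − 1 = 0.819 and g(1) = 1 − Σzᵢ/Kᵢ = -0.413, so a root lies in (0, 1).
Newton iteration, V/F⁰ = 0.55:
  V/F = 0.550: g = 0.0332, g' = -0.824 → V/F = 0.590
Converged at V/F = 0.590.
Compositions from xᵢ = zᵢ/(1+V/F(Kᵢ−1)), yᵢ = Kᵢxᵢ:
  1: x = 0.138, y = 0.535
  2: x = 0.345, y = 0.295
  3: x = 0.518, y = 0.171

y_1 = 0.535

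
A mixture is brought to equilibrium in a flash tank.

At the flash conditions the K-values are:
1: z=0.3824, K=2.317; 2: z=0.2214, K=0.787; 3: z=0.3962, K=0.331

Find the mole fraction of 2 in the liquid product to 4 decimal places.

x_2 = 0.2347

Iterate (Newton) starting at ψ = 0.6:
  ψ = 0.6000: g = -0.21554, g' = -0.7150 → ψ = 0.2986
  ψ = 0.2986: g = -0.02009, g' = -0.6301 → ψ = 0.2667
  ψ = 0.2667: g = 0.00011, g' = -0.6373 → ψ = 0.2668
Converged at ψ = 0.2668.
Compositions from xᵢ = zᵢ/(1+ψ(Kᵢ−1)), yᵢ = Kᵢxᵢ:
  1: x = 0.2830, y = 0.6556
  2: x = 0.2347, y = 0.1847
  3: x = 0.4823, y = 0.1596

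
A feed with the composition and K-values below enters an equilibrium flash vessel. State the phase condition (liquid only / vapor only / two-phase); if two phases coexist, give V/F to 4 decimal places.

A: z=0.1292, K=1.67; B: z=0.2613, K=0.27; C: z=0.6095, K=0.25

ΣzᵢKᵢ = 0.4387; Σzᵢ/Kᵢ = 3.4831.
Since ΣzᵢKᵢ < 1 the mixture is below its bubble point — single liquid phase.

liquid only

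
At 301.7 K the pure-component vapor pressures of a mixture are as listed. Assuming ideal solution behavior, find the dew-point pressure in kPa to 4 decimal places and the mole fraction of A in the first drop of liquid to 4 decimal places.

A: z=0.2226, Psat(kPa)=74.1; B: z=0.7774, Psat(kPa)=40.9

Pdew = 45.4310 kPa, x_A = 0.1365

At the dew point ψ → 1, so Σzᵢ/Kᵢ = 1 with Kᵢ = Pᵢˢᵃᵗ/P ⇒ 1/P = Σzᵢ/Pᵢˢᵃᵗ.
1/P = 0.2226/74.1 + 0.7774/40.9 = 0.0220114 ⇒ P = 45.4310 kPa
xᵢ = zᵢP/Pᵢˢᵃᵗ ⇒ x_A = 0.2226·45.4310/74.1 = 0.1365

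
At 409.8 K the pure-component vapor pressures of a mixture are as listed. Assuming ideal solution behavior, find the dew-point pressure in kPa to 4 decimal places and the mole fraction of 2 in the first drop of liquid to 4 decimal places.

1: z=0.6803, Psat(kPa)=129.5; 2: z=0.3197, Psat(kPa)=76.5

Pdew = 106.0179 kPa, x_2 = 0.4431

At the dew point ψ → 1, so Σzᵢ/Kᵢ = 1 with Kᵢ = Pᵢˢᵃᵗ/P ⇒ 1/P = Σzᵢ/Pᵢˢᵃᵗ.
1/P = 0.6803/129.5 + 0.3197/76.5 = 0.0094324 ⇒ P = 106.0179 kPa
xᵢ = zᵢP/Pᵢˢᵃᵗ ⇒ x_2 = 0.3197·106.0179/76.5 = 0.4431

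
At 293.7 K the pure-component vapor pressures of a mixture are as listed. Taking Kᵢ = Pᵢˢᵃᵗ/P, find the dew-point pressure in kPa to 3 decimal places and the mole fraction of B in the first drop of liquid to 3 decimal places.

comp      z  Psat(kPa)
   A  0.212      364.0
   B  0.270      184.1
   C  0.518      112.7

At the dew point ψ → 1, so Σzᵢ/Kᵢ = 1 with Kᵢ = Pᵢˢᵃᵗ/P ⇒ 1/P = Σzᵢ/Pᵢˢᵃᵗ.
1/P = 0.212/364.0 + 0.270/184.1 + 0.518/112.7 = 0.006645 ⇒ P = 150.483 kPa
xᵢ = zᵢP/Pᵢˢᵃᵗ ⇒ x_B = 0.270·150.483/184.1 = 0.221

Pdew = 150.483 kPa, x_B = 0.221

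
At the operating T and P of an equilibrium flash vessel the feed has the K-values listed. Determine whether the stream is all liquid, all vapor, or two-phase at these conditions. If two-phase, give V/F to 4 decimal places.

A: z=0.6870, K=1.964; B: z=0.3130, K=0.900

all vapor

ΣzᵢKᵢ = 1.6310; Σzᵢ/Kᵢ = 0.6976.
Since Σzᵢ/Kᵢ < 1 the mixture is above its dew point — single vapor phase.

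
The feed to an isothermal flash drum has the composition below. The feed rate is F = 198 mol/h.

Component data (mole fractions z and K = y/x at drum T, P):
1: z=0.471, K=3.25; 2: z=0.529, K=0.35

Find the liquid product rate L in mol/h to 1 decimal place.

Newton–Raphson from V/F = 0.5:
  V/F = 0.500: g = -0.0107, g' = -1.019 → V/F = 0.489
  V/F = 0.489: g = 0.0000, g' = -1.021 → V/F = 0.490
Converged at V/F = 0.490.
Then V = V/F·F = 0.4895·198 = 96.9 mol/h and L = F − V = 101.1 mol/h.

L = 101.1 mol/h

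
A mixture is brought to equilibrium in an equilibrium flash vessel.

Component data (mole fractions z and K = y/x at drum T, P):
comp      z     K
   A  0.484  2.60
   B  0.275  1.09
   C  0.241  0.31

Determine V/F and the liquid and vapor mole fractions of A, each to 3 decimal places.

V/F = 0.790, x_A = 0.214, y_A = 0.556

Rachford–Rice: g(V/F) = Σ zᵢ(Kᵢ−1)/(1+V/F(Kᵢ−1)) = 0.
g(0) = ΣzᵢKᵢ − 1 = 0.633 and g(1) = 1 − Σzᵢ/Kᵢ = -0.216, so a root lies in (0, 1).
Newton–Raphson from V/F = 0.5:
  V/F = 0.500: g = 0.2000, g' = -0.652 → V/F = 0.807
  V/F = 0.807: g = -0.0140, g' = -0.822 → V/F = 0.790
Converged at V/F = 0.790.
Compositions from xᵢ = zᵢ/(1+V/F(Kᵢ−1)), yᵢ = Kᵢxᵢ:
  A: x = 0.214, y = 0.556
  B: x = 0.257, y = 0.280
  C: x = 0.529, y = 0.164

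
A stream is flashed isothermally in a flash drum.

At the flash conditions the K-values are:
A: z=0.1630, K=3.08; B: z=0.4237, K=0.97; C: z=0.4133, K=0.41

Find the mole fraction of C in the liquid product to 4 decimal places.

Let ψ = V/F and solve Σ zᵢ(Kᵢ−1)/(1+ψ(Kᵢ−1)) = 0.
Check two-phase: ΣzᵢKᵢ = 1.0825 > 1 and Σzᵢ/Kᵢ = 1.4978 > 1, so g(0) = 0.0825 > 0 and g(1) = -0.4978 < 0.
Newton iteration, ψ⁰ = 0.5:
  ψ = 0.5000: g = -0.19259, g' = -0.4593 → ψ = 0.0807
  ψ = 0.0807: g = 0.02153, g' = -0.6761 → ψ = 0.1125
  ψ = 0.1125: g = 0.00078, g' = -0.6285 → ψ = 0.1138
Converged at ψ = 0.1138.
Compositions from xᵢ = zᵢ/(1+ψ(Kᵢ−1)), yᵢ = Kᵢxᵢ:
  A: x = 0.1318, y = 0.4060
  B: x = 0.4252, y = 0.4124
  C: x = 0.4430, y = 0.1816

x_C = 0.4430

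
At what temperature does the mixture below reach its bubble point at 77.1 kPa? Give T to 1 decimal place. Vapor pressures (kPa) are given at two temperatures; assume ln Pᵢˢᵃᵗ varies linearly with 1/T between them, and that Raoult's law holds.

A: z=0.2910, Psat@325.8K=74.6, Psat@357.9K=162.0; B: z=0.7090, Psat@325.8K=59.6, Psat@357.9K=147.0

Bubble-point temperature: ΣzᵢPᵢˢᵃᵗ(T) = P. Interpolate ln Pᵢˢᵃᵗ = aᵢ + bᵢ/T.
  T = 325.8 K: ΣzᵢPᵢˢᵃᵗ = 63.97 kPa
  T = 357.9 K: ΣzᵢPᵢˢᵃᵗ = 151.36 kPa
  T = 341.9 K: ΣzᵢPᵢˢᵃᵗ = 100.50 kPa
  T = 333.9 K: ΣzᵢPᵢˢᵃᵗ = 80.72 kPa
  T = 329.9 K: ΣzᵢPᵢˢᵃᵗ = 72.06 kPa
  T = 331.9 K: ΣzᵢPᵢˢᵃᵗ = 76.29 kPa
Interpolating between 331.9 K and 333.9 K gives T ≈ 332.3 K.

T = 332.3 K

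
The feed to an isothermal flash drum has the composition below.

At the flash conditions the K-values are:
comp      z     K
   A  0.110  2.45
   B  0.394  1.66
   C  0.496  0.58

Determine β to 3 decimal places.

β = 0.578

Let β = V/F and solve Σ zᵢ(Kᵢ−1)/(1+β(Kᵢ−1)) = 0.
Feasibility: ΣzᵢKᵢ = 1.211, Σzᵢ/Kᵢ = 1.137 — both > 1, two phases present.
Iterate (Newton) starting at β = 0.4:
  β = 0.400: g = 0.0563, g' = -0.326 → β = 0.572
  β = 0.572: g = 0.0016, g' = -0.311 → β = 0.578
Converged at β = 0.578.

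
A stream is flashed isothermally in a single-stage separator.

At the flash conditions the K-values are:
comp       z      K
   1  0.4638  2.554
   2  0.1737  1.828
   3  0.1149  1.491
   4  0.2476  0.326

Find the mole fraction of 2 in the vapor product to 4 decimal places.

y_2 = 0.1821

Material balance + equilibrium reduce to Σ zᵢ(Kᵢ−1)/(1+V/F(Kᵢ−1)) = 0.
g(0) = ΣzᵢKᵢ − 1 = 0.7541 and g(1) = 1 − Σzᵢ/Kᵢ = -0.1132, so a root lies in (0, 1).
Newton–Raphson from V/F = 0.45:
  V/F = 0.4500: g = 0.33560, g' = -0.7014 → V/F = 0.9285
  V/F = 0.9285: g = -0.03085, g' = -1.0421 → V/F = 0.8989
  V/F = 0.8989: g = -0.00108, g' = -0.9714 → V/F = 0.8978
Converged at V/F = 0.8978.
Compositions from xᵢ = zᵢ/(1+V/F(Kᵢ−1)), yᵢ = Kᵢxᵢ:
  1: x = 0.1936, y = 0.4946
  2: x = 0.0996, y = 0.1821
  3: x = 0.0797, y = 0.1189
  4: x = 0.6270, y = 0.2044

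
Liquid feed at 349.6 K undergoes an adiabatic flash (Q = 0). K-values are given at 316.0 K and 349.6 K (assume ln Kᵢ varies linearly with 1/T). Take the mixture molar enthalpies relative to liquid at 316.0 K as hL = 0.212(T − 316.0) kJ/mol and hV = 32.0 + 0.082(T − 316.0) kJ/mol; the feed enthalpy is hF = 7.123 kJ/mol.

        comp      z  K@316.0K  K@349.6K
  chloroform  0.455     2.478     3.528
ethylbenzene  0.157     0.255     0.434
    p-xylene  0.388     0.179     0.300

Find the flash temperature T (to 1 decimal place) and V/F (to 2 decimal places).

T = 317.5 K, V/F = 0.21

Adiabatic flash: solve Rachford–Rice at each trial T, then check hF = ψ·hV(T) + (1−ψ)·hL(T).
  T = 316.0 K: K = (2.478, 0.255, 0.179), RR gives ψ = 0.200, H_out = 6.414 kJ/mol
  T = 349.6 K: K = (3.528, 0.434, 0.300), RR gives ψ = 0.470, H_out = 20.106 kJ/mol
  T = 332.8 K: K = (2.983, 0.337, 0.235), RR gives ψ = 0.343, H_out = 13.783 kJ/mol
  T = 324.4 K: K = (2.725, 0.294, 0.206), RR gives ψ = 0.276, H_out = 10.298 kJ/mol
  T = 320.2 K: K = (2.600, 0.274, 0.192), RR gives ψ = 0.239, H_out = 8.418 kJ/mol
  T = 318.1 K: K = (2.539, 0.264, 0.185), RR gives ψ = 0.220, H_out = 7.433 kJ/mol
Linear interpolation between T = 316.0 (H_out = 6.414) and T = 318.1 (H_out = 7.433) on hF = 7.123 gives T ≈ 317.5 K, at which ψ = 0.21.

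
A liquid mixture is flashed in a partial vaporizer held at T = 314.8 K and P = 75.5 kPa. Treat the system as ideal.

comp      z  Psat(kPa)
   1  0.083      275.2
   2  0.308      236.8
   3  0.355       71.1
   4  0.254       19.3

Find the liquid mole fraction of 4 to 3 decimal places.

x_4 = 0.467

Raoult's law: Kᵢ = Pᵢˢᵃᵗ/P = Pᵢˢᵃᵗ/75.5.
  K_1 = 275.2/75.5 = 3.64503, K_2 = 236.8/75.5 = 3.13642, K_3 = 71.1/75.5 = 0.94172, K_4 = 19.3/75.5 = 0.25563
Rachford–Rice: g(V/F) = Σ zᵢ(Kᵢ−1)/(1+V/F(Kᵢ−1)) = 0.
Check two-phase: ΣzᵢKᵢ = 1.668 > 1 and Σzᵢ/Kᵢ = 1.492 > 1, so g(0) = 0.668 > 0 and g(1) = -0.492 < 0.
Newton iteration, V/F⁰ = 0.5:
  V/F = 0.500: g = 0.0902, g' = -0.795 → V/F = 0.614
  V/F = 0.614: g = -0.0010, g' = -0.826 → V/F = 0.612
Converged at V/F = 0.612.
Compositions from xᵢ = zᵢ/(1+V/F(Kᵢ−1)), yᵢ = Kᵢxᵢ:
  1: x = 0.032, y = 0.115
  2: x = 0.133, y = 0.419
  3: x = 0.368, y = 0.347
  4: x = 0.467, y = 0.119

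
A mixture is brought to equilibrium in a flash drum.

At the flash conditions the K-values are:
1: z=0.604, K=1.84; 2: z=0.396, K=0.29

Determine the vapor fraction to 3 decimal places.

ψ = 0.379

Rachford–Rice: g(ψ) = Σ zᵢ(Kᵢ−1)/(1+ψ(Kᵢ−1)) = 0.
Check two-phase: ΣzᵢKᵢ = 1.226 > 1 and Σzᵢ/Kᵢ = 1.694 > 1, so g(0) = 0.226 > 0 and g(1) = -0.694 < 0.
Newton–Raphson from ψ = 0.5:
  ψ = 0.500: g = -0.0786, g' = -0.691 → ψ = 0.386
  ψ = 0.386: g = -0.0043, g' = -0.622 → ψ = 0.379
Converged at ψ = 0.379.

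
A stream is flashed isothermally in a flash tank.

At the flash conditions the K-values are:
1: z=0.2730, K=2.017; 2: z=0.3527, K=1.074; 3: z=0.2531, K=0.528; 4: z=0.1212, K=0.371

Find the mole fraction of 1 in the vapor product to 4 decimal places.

Rachford–Rice: g(ψ) = Σ zᵢ(Kᵢ−1)/(1+ψ(Kᵢ−1)) = 0.
Check two-phase: ΣzᵢKᵢ = 1.1080 > 1 and Σzᵢ/Kᵢ = 1.2698 > 1, so g(0) = 0.1080 > 0 and g(1) = -0.2698 < 0.
Newton–Raphson from ψ = 0.5:
  ψ = 0.5000: g = -0.05836, g' = -0.3245 → ψ = 0.3202
  ψ = 0.3202: g = -0.00125, g' = -0.3160 → ψ = 0.3162
Converged at ψ = 0.3162.
Compositions from xᵢ = zᵢ/(1+ψ(Kᵢ−1)), yᵢ = Kᵢxᵢ:
  1: x = 0.2066, y = 0.4167
  2: x = 0.3446, y = 0.3701
  3: x = 0.2975, y = 0.1571
  4: x = 0.1513, y = 0.0561

y_1 = 0.4167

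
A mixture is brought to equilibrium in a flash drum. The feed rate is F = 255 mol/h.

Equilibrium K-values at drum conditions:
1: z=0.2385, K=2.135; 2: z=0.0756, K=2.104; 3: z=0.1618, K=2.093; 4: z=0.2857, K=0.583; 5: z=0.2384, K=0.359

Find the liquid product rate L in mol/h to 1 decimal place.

L = 144.1 mol/h

Material balance + equilibrium reduce to Σ zᵢ(Kᵢ−1)/(1+V/F(Kᵢ−1)) = 0.
g(0) = ΣzᵢKᵢ − 1 = 0.2591 and g(1) = 1 − Σzᵢ/Kᵢ = -0.3791, so a root lies in (0, 1).
Iterate (Newton) starting at V/F = 0.6:
  V/F = 0.6000: g = -0.08916, g' = -0.5596 → V/F = 0.4407
  V/F = 0.4407: g = -0.00297, g' = -0.5311 → V/F = 0.4351
Converged at V/F = 0.4351.
Then V = V/F·F = 0.4351·255 = 110.9 mol/h and L = F − V = 144.1 mol/h.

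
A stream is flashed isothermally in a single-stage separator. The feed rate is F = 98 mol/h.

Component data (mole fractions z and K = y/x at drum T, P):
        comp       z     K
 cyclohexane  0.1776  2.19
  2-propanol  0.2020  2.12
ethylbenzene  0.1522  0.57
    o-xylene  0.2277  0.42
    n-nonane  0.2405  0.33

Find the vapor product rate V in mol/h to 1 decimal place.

V = 11.5 mol/h

Rachford–Rice: g(V/F) = Σ zᵢ(Kᵢ−1)/(1+V/F(Kᵢ−1)) = 0.
Check two-phase: ΣzᵢKᵢ = 1.0789 > 1 and Σzᵢ/Kᵢ = 1.7143 > 1, so g(0) = 0.0789 > 0 and g(1) = -0.7143 < 0.
Newton iteration, V/F⁰ = 0.33:
  V/F = 0.3300: g = -0.12953, g' = -0.5981 → V/F = 0.1134
  V/F = 0.1134: g = 0.00240, g' = -0.6400 → V/F = 0.1172
Converged at V/F = 0.1172.
Then V = V/F·F = 0.1172·98 = 11.5 mol/h and L = F − V = 86.5 mol/h.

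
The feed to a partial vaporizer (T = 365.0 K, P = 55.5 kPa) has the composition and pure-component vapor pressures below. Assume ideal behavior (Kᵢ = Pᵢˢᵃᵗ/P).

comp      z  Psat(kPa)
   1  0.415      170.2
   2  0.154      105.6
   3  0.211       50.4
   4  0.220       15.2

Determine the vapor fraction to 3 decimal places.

ψ = 0.802

Raoult's law: Kᵢ = Pᵢˢᵃᵗ/P = Pᵢˢᵃᵗ/55.5.
  K_1 = 170.2/55.5 = 3.06667, K_2 = 105.6/55.5 = 1.90270, K_3 = 50.4/55.5 = 0.90811, K_4 = 15.2/55.5 = 0.27387
Material balance + equilibrium reduce to Σ zᵢ(Kᵢ−1)/(1+ψ(Kᵢ−1)) = 0.
Check two-phase: ΣzᵢKᵢ = 1.818 > 1 and Σzᵢ/Kᵢ = 1.252 > 1, so g(0) = 0.818 > 0 and g(1) = -0.252 < 0.
Newton iteration, ψ⁰ = 0.4:
  ψ = 0.400: g = 0.3264, g' = -0.831 → ψ = 0.793
  ψ = 0.793: g = 0.0089, g' = -0.943 → ψ = 0.802
Converged at ψ = 0.802.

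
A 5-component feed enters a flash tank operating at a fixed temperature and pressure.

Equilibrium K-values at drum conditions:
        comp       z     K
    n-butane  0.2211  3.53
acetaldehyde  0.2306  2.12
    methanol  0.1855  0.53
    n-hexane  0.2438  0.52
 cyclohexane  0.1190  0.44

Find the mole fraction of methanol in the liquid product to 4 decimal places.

Rachford–Rice: g(V/F) = Σ zᵢ(Kᵢ−1)/(1+V/F(Kᵢ−1)) = 0.
Feasibility: ΣzᵢKᵢ = 1.5468, Σzᵢ/Kᵢ = 1.2607 — both > 1, two phases present.
Iterate (Newton) starting at V/F = 0.5:
  V/F = 0.5000: g = 0.05203, g' = -0.6340 → V/F = 0.5821
  V/F = 0.5821: g = 0.00130, g' = -0.6054 → V/F = 0.5842
Converged at V/F = 0.5842.
Compositions from xᵢ = zᵢ/(1+V/F(Kᵢ−1)), yᵢ = Kᵢxᵢ:
  n-butane: x = 0.0892, y = 0.3150
  acetaldehyde: x = 0.1394, y = 0.2955
  methanol: x = 0.2557, y = 0.1355
  n-hexane: x = 0.3388, y = 0.1762
  cyclohexane: x = 0.1769, y = 0.0778

x_methanol = 0.2557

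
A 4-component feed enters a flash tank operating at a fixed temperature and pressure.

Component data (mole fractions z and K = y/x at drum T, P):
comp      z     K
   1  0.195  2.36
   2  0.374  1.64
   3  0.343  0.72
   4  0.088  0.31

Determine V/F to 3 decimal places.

V/F = 0.862

Newton iteration, V/F⁰ = 0.61:
  V/F = 0.610: g = 0.0964, g' = -0.351 → V/F = 0.885
  V/F = 0.885: g = -0.0103, g' = -0.460 → V/F = 0.862
Converged at V/F = 0.862.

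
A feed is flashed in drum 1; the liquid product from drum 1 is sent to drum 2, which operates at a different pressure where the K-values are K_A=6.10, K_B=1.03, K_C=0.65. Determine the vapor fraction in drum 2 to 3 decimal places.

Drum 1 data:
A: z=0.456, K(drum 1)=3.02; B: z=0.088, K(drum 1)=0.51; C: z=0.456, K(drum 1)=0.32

Drum 1:
Newton–Raphson from ψ₁ = 0.5:
  ψ₁ = 0.500: g = -0.0687, g' = -0.982 → ψ₁ = 0.430
Converged at ψ₁ = 0.430.
Drum-1 compositions:
  A: x = 0.244, y = 0.737
  B: x = 0.111, y = 0.057
  C: x = 0.644, y = 0.206
Drum-2 feed = drum-1 liquid: z₂ = (0.2440, 0.1115, 0.6445).
Drum 2:
Rachford–Rice: g(ψ₂) = Σ zᵢ(Kᵢ−1)/(1+ψ₂(Kᵢ−1)) = 0.
g(0) = ΣzᵢKᵢ − 1 = 1.022 and g(1) = 1 − Σzᵢ/Kᵢ = -0.140, so a root lies in (0, 1).
Newton iteration, ψ₂⁰ = 0.34:
  ψ₂ = 0.340: g = 0.2024, g' = -0.951 → ψ₂ = 0.553
  ψ₂ = 0.553: g = 0.0494, g' = -0.556 → ψ₂ = 0.642
  ψ₂ = 0.642: g = 0.0037, g' = -0.479 → ψ₂ = 0.649
Converged at ψ₂ = 0.649.
  A: x = 0.057, y = 0.345
  B: x = 0.109, y = 0.113
  C: x = 0.834, y = 0.542

V/F (drum 2) = 0.649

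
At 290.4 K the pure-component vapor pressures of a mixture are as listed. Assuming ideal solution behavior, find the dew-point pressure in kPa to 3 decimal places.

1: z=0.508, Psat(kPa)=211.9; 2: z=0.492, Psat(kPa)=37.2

At the dew point ψ → 1, so Σzᵢ/Kᵢ = 1 with Kᵢ = Pᵢˢᵃᵗ/P ⇒ 1/P = Σzᵢ/Pᵢˢᵃᵗ.
1/P = 0.508/211.9 + 0.492/37.2 = 0.015623 ⇒ P = 64.008 kPa

Pdew = 64.008 kPa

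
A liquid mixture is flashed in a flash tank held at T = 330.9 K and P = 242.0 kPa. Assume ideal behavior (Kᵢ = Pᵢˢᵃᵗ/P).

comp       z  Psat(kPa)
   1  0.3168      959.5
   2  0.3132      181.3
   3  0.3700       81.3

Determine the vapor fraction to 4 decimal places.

ψ = 0.4086

Raoult's law: Kᵢ = Pᵢˢᵃᵗ/P = Pᵢˢᵃᵗ/242.0.
  K_1 = 959.5/242.0 = 3.964876, K_2 = 181.3/242.0 = 0.749174, K_3 = 81.3/242.0 = 0.335950
Rachford–Rice: g(ψ) = Σ zᵢ(Kᵢ−1)/(1+ψ(Kᵢ−1)) = 0.
Check two-phase: ΣzᵢKᵢ = 1.6150 > 1 and Σzᵢ/Kᵢ = 1.5993 > 1, so g(0) = 0.6150 > 0 and g(1) = -0.5993 < 0.
Newton iteration, ψ⁰ = 0.5:
  ψ = 0.5000: g = -0.07928, g' = -0.8433 → ψ = 0.4060
  ψ = 0.4060: g = 0.00237, g' = -0.9037 → ψ = 0.4086
Converged at ψ = 0.4086.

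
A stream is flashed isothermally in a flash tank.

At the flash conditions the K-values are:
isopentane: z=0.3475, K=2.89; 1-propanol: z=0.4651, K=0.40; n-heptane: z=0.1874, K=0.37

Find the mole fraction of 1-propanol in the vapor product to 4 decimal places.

Rachford–Rice: g(V/F) = Σ zᵢ(Kᵢ−1)/(1+V/F(Kᵢ−1)) = 0.
g(0) = ΣzᵢKᵢ − 1 = 0.2597 and g(1) = 1 − Σzᵢ/Kᵢ = -0.7895, so a root lies in (0, 1).
Newton–Raphson from V/F = 0.62:
  V/F = 0.6200: g = -0.33569, g' = -0.8880 → V/F = 0.2420
  V/F = 0.2420: g = -0.01509, g' = -0.9172 → V/F = 0.2255
  V/F = 0.2255: g = 0.00015, g' = -0.9352 → V/F = 0.2257
Converged at V/F = 0.2257.
Compositions from xᵢ = zᵢ/(1+V/F(Kᵢ−1)), yᵢ = Kᵢxᵢ:
  isopentane: x = 0.2436, y = 0.7040
  1-propanol: x = 0.5379, y = 0.2152
  n-heptane: x = 0.2185, y = 0.0808

y_1-propanol = 0.2152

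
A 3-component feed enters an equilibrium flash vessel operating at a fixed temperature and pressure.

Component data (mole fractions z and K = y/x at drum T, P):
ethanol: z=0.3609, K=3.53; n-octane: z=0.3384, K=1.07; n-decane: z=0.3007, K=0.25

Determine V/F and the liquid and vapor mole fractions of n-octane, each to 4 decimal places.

Rachford–Rice: g(V/F) = Σ zᵢ(Kᵢ−1)/(1+V/F(Kᵢ−1)) = 0.
Feasibility: ΣzᵢKᵢ = 1.7112, Σzᵢ/Kᵢ = 1.6213 — both > 1, two phases present.
Newton–Raphson from V/F = 0.5:
  V/F = 0.5000: g = 0.06517, g' = -0.8848 → V/F = 0.5737
  V/F = 0.5737: g = -0.00057, g' = -0.9070 → V/F = 0.5730
Converged at V/F = 0.5730.
Compositions from xᵢ = zᵢ/(1+V/F(Kᵢ−1)), yᵢ = Kᵢxᵢ:
  ethanol: x = 0.1473, y = 0.5200
  n-octane: x = 0.3253, y = 0.3481
  n-decane: x = 0.5273, y = 0.1318

V/F = 0.5730, x_n-octane = 0.3253, y_n-octane = 0.3481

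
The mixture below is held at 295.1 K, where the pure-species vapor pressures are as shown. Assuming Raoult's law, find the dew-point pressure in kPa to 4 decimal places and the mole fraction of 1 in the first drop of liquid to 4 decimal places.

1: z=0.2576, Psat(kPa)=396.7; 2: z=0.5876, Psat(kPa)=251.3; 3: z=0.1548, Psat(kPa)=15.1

At the dew point ψ → 1, so Σzᵢ/Kᵢ = 1 with Kᵢ = Pᵢˢᵃᵗ/P ⇒ 1/P = Σzᵢ/Pᵢˢᵃᵗ.
1/P = 0.2576/396.7 + 0.5876/251.3 + 0.1548/15.1 = 0.0132393 ⇒ P = 75.5330 kPa
xᵢ = zᵢP/Pᵢˢᵃᵗ ⇒ x_1 = 0.2576·75.5330/396.7 = 0.0490

Pdew = 75.5330 kPa, x_1 = 0.0490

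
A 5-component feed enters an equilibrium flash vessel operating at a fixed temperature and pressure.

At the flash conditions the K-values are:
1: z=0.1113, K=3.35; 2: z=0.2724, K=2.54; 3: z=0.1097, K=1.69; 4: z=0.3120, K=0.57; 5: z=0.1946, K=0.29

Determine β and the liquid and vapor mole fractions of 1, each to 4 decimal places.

Material balance + equilibrium reduce to Σ zᵢ(Kᵢ−1)/(1+β(Kᵢ−1)) = 0.
Check two-phase: ΣzᵢKᵢ = 1.4844 > 1 and Σzᵢ/Kᵢ = 1.4238 > 1, so g(0) = 0.4844 > 0 and g(1) = -0.4238 < 0.
Iterate (Newton) starting at β = 0.34:
  β = 0.3400: g = 0.14277, g' = -0.7521 → β = 0.5298
  β = 0.5298: g = 0.00771, g' = -0.6947 → β = 0.5409
Converged at β = 0.5409.
Compositions from xᵢ = zᵢ/(1+β(Kᵢ−1)), yᵢ = Kᵢxᵢ:
  1: x = 0.0490, y = 0.1642
  2: x = 0.1486, y = 0.3775
  3: x = 0.0799, y = 0.1350
  4: x = 0.4066, y = 0.2317
  5: x = 0.3159, y = 0.0916

β = 0.5409, x_1 = 0.0490, y_1 = 0.1642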